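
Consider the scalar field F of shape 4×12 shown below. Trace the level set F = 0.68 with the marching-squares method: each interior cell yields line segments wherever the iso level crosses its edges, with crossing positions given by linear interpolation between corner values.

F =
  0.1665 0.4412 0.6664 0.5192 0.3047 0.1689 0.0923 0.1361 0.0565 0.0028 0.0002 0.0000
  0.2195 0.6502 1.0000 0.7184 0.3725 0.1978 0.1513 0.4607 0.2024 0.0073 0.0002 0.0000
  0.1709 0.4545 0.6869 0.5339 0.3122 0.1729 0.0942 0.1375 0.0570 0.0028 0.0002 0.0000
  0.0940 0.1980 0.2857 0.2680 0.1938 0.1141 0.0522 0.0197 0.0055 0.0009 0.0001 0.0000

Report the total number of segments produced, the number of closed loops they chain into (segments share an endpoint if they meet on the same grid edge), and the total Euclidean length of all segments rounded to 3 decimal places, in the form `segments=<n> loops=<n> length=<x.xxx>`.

segments=8 loops=1 length=5.702

cell (0,1): code 0100 → (0.041,2.000)–(1.000,1.085)
cell (0,2): code 1100 → (0.807,3.000)–(0.041,2.000)
cell (0,3): code 1000 → (1.000,3.111)–(0.807,3.000)
cell (1,1): code 0110 → (1.000,1.085)–(2.000,1.970)
cell (1,2): code 1011 → (2.000,2.045)–(1.208,3.000)
cell (1,3): code 0001 → (1.208,3.000)–(1.000,3.111)
cell (2,1): code 0010 → (2.000,1.970)–(2.017,2.000)
cell (2,2): code 0001 → (2.017,2.000)–(2.000,2.045)
total: 8 segments, chained into 1 closed loop(s), length Σ = 5.702357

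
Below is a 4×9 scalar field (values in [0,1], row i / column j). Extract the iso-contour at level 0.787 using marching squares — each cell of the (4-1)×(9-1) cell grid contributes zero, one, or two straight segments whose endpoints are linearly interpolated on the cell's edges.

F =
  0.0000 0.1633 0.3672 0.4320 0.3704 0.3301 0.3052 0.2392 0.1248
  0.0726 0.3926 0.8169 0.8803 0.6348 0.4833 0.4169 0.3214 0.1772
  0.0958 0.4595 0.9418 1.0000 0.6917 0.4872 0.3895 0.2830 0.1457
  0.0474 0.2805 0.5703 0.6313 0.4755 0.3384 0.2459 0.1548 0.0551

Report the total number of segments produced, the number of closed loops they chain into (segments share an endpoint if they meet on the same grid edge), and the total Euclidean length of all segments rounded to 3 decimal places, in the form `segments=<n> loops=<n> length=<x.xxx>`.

segments=8 loops=1 length=6.058

cell (0,1): code 0100 → (0.934,2.000)–(1.000,1.930)
cell (0,2): code 1100 → (0.792,3.000)–(0.934,2.000)
cell (0,3): code 1000 → (1.000,3.380)–(0.792,3.000)
cell (1,1): code 0110 → (1.000,1.930)–(2.000,1.679)
cell (1,3): code 1001 → (2.000,3.691)–(1.000,3.380)
cell (2,1): code 0010 → (2.000,1.679)–(2.417,2.000)
cell (2,2): code 0011 → (2.417,2.000)–(2.578,3.000)
cell (2,3): code 0001 → (2.578,3.000)–(2.000,3.691)
total: 8 segments, chained into 1 closed loop(s), length Σ = 6.057698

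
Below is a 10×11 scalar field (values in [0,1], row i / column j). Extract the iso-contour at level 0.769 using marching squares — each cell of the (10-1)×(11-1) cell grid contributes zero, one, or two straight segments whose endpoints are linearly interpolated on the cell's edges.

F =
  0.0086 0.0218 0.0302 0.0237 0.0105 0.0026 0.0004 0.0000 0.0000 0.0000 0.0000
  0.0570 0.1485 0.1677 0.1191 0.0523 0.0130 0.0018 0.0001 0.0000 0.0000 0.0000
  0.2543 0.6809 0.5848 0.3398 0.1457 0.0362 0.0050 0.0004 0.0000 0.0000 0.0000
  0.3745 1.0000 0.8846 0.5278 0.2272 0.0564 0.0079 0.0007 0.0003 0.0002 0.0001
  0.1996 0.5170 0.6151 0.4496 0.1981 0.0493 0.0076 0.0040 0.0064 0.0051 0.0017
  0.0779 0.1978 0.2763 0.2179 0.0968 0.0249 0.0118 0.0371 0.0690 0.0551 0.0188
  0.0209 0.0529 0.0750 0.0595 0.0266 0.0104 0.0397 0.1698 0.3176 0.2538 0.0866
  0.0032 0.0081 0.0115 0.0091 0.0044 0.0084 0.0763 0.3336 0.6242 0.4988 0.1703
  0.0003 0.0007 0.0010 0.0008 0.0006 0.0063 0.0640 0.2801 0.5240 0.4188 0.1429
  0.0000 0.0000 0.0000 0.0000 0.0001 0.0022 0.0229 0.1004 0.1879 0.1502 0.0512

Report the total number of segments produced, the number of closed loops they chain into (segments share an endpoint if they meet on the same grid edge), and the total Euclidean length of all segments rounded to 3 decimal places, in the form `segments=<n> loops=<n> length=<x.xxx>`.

segments=6 loops=1 length=4.515

cell (2,0): code 0100 → (2.276,1.000)–(3.000,0.631)
cell (2,1): code 1100 → (2.614,2.000)–(2.276,1.000)
cell (2,2): code 1000 → (3.000,2.324)–(2.614,2.000)
cell (3,0): code 0010 → (3.000,0.631)–(3.478,1.000)
cell (3,1): code 0011 → (3.478,1.000)–(3.429,2.000)
cell (3,2): code 0001 → (3.429,2.000)–(3.000,2.324)
total: 6 segments, chained into 1 closed loop(s), length Σ = 4.515006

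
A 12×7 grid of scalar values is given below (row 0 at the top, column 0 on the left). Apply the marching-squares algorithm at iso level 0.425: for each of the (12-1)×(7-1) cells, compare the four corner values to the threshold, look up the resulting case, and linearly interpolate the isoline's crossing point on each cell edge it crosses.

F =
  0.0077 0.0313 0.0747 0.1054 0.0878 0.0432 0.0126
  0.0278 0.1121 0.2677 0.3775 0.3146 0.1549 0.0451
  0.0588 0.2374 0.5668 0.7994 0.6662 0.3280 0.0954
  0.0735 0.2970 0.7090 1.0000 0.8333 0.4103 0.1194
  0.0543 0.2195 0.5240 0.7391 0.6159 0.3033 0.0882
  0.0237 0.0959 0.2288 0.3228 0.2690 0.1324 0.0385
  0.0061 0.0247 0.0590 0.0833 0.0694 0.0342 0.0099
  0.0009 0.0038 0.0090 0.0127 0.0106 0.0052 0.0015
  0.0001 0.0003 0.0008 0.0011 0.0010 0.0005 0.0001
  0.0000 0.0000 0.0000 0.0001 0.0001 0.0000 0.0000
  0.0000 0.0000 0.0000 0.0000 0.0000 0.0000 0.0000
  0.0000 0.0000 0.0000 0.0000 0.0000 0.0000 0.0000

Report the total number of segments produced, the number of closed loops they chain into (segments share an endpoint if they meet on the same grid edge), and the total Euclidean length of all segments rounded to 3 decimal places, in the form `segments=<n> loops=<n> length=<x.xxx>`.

segments=12 loops=1 length=11.316

cell (1,1): code 0100 → (1.526,2.000)–(2.000,1.570)
cell (1,2): code 1100 → (1.113,3.000)–(1.526,2.000)
cell (1,3): code 1100 → (1.314,4.000)–(1.113,3.000)
cell (1,4): code 1000 → (2.000,4.713)–(1.314,4.000)
cell (2,1): code 0110 → (2.000,1.570)–(3.000,1.311)
cell (2,4): code 1001 → (3.000,4.965)–(2.000,4.713)
cell (3,1): code 0110 → (3.000,1.311)–(4.000,1.675)
cell (3,4): code 1001 → (4.000,4.611)–(3.000,4.965)
cell (4,1): code 0010 → (4.000,1.675)–(4.335,2.000)
cell (4,2): code 0011 → (4.335,2.000)–(4.755,3.000)
cell (4,3): code 0011 → (4.755,3.000)–(4.550,4.000)
cell (4,4): code 0001 → (4.550,4.000)–(4.000,4.611)
total: 12 segments, chained into 1 closed loop(s), length Σ = 11.315623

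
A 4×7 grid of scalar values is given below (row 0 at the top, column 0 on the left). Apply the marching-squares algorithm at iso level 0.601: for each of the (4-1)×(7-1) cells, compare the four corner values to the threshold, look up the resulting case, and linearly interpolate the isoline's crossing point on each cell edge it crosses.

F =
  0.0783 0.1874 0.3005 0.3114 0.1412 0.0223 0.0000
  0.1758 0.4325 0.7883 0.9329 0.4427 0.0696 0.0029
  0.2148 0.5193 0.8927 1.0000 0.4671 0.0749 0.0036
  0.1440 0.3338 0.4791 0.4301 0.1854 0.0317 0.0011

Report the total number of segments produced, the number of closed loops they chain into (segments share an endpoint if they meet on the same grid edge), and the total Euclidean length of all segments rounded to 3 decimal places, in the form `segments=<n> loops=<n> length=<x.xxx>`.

segments=8 loops=1 length=7.637

cell (0,1): code 0100 → (0.616,2.000)–(1.000,1.474)
cell (0,2): code 1100 → (0.466,3.000)–(0.616,2.000)
cell (0,3): code 1000 → (1.000,3.677)–(0.466,3.000)
cell (1,1): code 0110 → (1.000,1.474)–(2.000,1.219)
cell (1,3): code 1001 → (2.000,3.749)–(1.000,3.677)
cell (2,1): code 0010 → (2.000,1.219)–(2.705,2.000)
cell (2,2): code 0011 → (2.705,2.000)–(2.700,3.000)
cell (2,3): code 0001 → (2.700,3.000)–(2.000,3.749)
total: 8 segments, chained into 1 closed loop(s), length Σ = 7.637161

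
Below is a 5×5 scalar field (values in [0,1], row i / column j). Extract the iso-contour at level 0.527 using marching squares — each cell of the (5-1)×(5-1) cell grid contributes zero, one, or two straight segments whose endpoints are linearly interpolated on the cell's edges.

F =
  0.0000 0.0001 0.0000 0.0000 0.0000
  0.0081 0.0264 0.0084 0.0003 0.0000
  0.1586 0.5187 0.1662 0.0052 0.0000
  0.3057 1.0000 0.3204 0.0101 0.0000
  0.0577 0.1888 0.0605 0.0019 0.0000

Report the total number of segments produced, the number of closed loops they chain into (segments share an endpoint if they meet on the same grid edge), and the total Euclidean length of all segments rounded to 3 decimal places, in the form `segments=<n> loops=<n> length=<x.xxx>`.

segments=4 loops=1 length=4.205

cell (2,0): code 0100 → (2.017,1.000)–(3.000,0.319)
cell (2,1): code 1000 → (3.000,1.696)–(2.017,1.000)
cell (3,0): code 0010 → (3.000,0.319)–(3.583,1.000)
cell (3,1): code 0001 → (3.583,1.000)–(3.000,1.696)
total: 4 segments, chained into 1 closed loop(s), length Σ = 4.204732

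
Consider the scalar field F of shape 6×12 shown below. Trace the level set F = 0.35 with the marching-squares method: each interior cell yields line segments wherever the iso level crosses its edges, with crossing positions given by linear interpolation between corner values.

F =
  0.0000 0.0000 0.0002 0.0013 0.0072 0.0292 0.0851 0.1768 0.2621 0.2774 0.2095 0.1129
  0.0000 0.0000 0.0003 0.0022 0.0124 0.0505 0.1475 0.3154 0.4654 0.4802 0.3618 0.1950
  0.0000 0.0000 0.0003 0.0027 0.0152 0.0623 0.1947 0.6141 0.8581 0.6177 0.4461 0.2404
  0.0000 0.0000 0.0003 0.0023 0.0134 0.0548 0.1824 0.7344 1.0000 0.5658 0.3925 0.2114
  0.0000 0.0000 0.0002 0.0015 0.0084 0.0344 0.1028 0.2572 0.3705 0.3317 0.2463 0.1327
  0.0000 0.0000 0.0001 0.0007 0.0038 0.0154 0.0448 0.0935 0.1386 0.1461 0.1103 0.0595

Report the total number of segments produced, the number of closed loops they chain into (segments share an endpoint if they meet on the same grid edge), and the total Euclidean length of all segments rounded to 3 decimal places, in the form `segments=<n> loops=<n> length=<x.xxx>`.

cell (0,7): code 0100 → (0.432,8.000)–(1.000,7.231)
cell (0,8): code 1100 → (0.358,9.000)–(0.432,8.000)
cell (0,9): code 1100 → (0.923,10.000)–(0.358,9.000)
cell (0,10): code 1000 → (1.000,10.071)–(0.923,10.000)
cell (1,6): code 0100 → (1.116,7.000)–(2.000,6.370)
cell (1,7): code 1110 → (1.000,7.231)–(1.116,7.000)
cell (1,10): code 1001 → (2.000,10.467)–(1.000,10.071)
cell (2,6): code 0110 → (2.000,6.370)–(3.000,6.304)
cell (2,10): code 1001 → (3.000,10.235)–(2.000,10.467)
cell (3,6): code 0010 → (3.000,6.304)–(3.806,7.000)
cell (3,7): code 0111 → (3.806,7.000)–(4.000,7.819)
cell (3,8): code 1011 → (4.000,8.528)–(3.922,9.000)
cell (3,9): code 0011 → (3.922,9.000)–(3.291,10.000)
cell (3,10): code 0001 → (3.291,10.000)–(3.000,10.235)
cell (4,7): code 0010 → (4.000,7.819)–(4.088,8.000)
cell (4,8): code 0001 → (4.088,8.000)–(4.000,8.528)
total: 16 segments, chained into 1 closed loop(s), length Σ = 12.338226

segments=16 loops=1 length=12.338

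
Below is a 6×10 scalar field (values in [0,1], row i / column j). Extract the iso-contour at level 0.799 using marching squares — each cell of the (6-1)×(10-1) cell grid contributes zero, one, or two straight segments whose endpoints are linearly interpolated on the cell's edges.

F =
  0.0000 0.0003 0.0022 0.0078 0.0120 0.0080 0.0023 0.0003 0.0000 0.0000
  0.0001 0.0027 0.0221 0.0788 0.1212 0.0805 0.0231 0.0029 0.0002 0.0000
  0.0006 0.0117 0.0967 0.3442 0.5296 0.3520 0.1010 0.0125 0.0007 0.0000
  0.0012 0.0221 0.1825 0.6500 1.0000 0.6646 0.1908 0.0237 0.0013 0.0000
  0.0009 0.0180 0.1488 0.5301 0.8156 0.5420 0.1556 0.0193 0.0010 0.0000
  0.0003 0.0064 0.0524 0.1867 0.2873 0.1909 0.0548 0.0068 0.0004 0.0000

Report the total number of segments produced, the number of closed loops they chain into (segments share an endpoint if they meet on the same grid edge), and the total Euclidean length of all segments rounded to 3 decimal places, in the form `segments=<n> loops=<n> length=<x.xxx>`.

cell (2,3): code 0100 → (2.573,4.000)–(3.000,3.426)
cell (2,4): code 1000 → (3.000,4.599)–(2.573,4.000)
cell (3,3): code 0110 → (3.000,3.426)–(4.000,3.942)
cell (3,4): code 1001 → (4.000,4.061)–(3.000,4.599)
cell (4,3): code 0010 → (4.000,3.942)–(4.031,4.000)
cell (4,4): code 0001 → (4.031,4.000)–(4.000,4.061)
total: 6 segments, chained into 1 closed loop(s), length Σ = 3.847420

segments=6 loops=1 length=3.847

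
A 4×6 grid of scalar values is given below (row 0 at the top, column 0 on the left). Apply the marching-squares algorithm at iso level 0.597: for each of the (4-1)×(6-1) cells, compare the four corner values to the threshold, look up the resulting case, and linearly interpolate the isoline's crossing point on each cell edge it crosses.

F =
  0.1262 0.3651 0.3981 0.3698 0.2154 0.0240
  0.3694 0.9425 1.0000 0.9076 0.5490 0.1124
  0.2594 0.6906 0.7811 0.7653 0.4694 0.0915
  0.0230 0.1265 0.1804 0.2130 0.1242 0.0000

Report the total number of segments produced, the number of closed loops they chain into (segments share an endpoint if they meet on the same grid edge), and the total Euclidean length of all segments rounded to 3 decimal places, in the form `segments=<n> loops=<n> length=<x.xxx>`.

segments=10 loops=1 length=8.941

cell (0,0): code 0100 → (0.402,1.000)–(1.000,0.397)
cell (0,1): code 1100 → (0.330,2.000)–(0.402,1.000)
cell (0,2): code 1100 → (0.422,3.000)–(0.330,2.000)
cell (0,3): code 1000 → (1.000,3.866)–(0.422,3.000)
cell (1,0): code 0110 → (1.000,0.397)–(2.000,0.783)
cell (1,3): code 1001 → (2.000,3.569)–(1.000,3.866)
cell (2,0): code 0010 → (2.000,0.783)–(2.166,1.000)
cell (2,1): code 0011 → (2.166,1.000)–(2.306,2.000)
cell (2,2): code 0011 → (2.306,2.000)–(2.305,3.000)
cell (2,3): code 0001 → (2.305,3.000)–(2.000,3.569)
total: 10 segments, chained into 1 closed loop(s), length Σ = 8.940628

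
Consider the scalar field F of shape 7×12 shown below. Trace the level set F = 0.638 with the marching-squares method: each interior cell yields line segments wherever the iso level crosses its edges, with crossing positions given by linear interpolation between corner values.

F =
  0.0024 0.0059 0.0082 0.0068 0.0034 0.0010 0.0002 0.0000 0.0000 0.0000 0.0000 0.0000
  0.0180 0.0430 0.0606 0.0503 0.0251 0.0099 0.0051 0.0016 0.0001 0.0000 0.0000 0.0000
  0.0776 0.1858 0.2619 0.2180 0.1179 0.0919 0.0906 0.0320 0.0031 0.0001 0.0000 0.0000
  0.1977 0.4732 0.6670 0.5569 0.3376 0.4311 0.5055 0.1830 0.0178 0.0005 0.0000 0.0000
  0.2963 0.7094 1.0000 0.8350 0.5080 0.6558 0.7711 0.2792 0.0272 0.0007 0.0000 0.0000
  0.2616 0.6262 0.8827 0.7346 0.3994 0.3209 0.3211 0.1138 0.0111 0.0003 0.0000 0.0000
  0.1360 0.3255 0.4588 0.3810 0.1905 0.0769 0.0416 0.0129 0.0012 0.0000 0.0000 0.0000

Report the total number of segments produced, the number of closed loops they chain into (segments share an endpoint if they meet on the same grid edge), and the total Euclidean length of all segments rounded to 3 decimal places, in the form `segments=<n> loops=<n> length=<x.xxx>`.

segments=18 loops=2 length=11.600

cell (2,1): code 0100 → (2.928,2.000)–(3.000,1.850)
cell (2,2): code 1000 → (3.000,2.263)–(2.928,2.000)
cell (3,0): code 0100 → (3.698,1.000)–(4.000,0.827)
cell (3,1): code 1110 → (3.000,1.850)–(3.698,1.000)
cell (3,2): code 1101 → (3.292,3.000)–(3.000,2.263)
cell (3,3): code 1000 → (4.000,3.602)–(3.292,3.000)
cell (3,4): code 0100 → (3.921,5.000)–(4.000,4.880)
cell (3,5): code 1100 → (3.499,6.000)–(3.921,5.000)
cell (3,6): code 1000 → (4.000,6.271)–(3.499,6.000)
cell (4,0): code 0010 → (4.000,0.827)–(4.858,1.000)
cell (4,1): code 0111 → (4.858,1.000)–(5.000,1.046)
cell (4,3): code 1001 → (5.000,3.288)–(4.000,3.602)
cell (4,4): code 0010 → (4.000,4.880)–(4.053,5.000)
cell (4,5): code 0011 → (4.053,5.000)–(4.296,6.000)
cell (4,6): code 0001 → (4.296,6.000)–(4.000,6.271)
cell (5,1): code 0010 → (5.000,1.046)–(5.577,2.000)
cell (5,2): code 0011 → (5.577,2.000)–(5.273,3.000)
cell (5,3): code 0001 → (5.273,3.000)–(5.000,3.288)
total: 18 segments, chained into 2 closed loop(s), length Σ = 11.599779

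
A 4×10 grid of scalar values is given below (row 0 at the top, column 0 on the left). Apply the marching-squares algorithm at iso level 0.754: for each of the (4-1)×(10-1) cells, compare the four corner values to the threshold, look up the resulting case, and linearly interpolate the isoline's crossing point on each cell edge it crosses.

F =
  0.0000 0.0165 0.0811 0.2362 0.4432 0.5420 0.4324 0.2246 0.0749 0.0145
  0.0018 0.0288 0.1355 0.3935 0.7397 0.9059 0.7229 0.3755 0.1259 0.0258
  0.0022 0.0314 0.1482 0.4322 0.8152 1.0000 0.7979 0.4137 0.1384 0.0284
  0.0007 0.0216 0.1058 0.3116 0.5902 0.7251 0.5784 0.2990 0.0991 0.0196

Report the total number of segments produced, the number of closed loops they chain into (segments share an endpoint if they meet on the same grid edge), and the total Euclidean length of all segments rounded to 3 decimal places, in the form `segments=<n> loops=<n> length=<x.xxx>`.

cell (0,4): code 0100 → (0.583,5.000)–(1.000,4.086)
cell (0,5): code 1000 → (1.000,5.830)–(0.583,5.000)
cell (1,3): code 0100 → (1.189,4.000)–(2.000,3.840)
cell (1,4): code 1110 → (1.000,4.086)–(1.189,4.000)
cell (1,5): code 1101 → (1.415,6.000)–(1.000,5.830)
cell (1,6): code 1000 → (2.000,6.114)–(1.415,6.000)
cell (2,3): code 0010 → (2.000,3.840)–(2.272,4.000)
cell (2,4): code 0011 → (2.272,4.000)–(2.895,5.000)
cell (2,5): code 0011 → (2.895,5.000)–(2.200,6.000)
cell (2,6): code 0001 → (2.200,6.000)–(2.000,6.114)
total: 10 segments, chained into 1 closed loop(s), length Σ = 6.954266

segments=10 loops=1 length=6.954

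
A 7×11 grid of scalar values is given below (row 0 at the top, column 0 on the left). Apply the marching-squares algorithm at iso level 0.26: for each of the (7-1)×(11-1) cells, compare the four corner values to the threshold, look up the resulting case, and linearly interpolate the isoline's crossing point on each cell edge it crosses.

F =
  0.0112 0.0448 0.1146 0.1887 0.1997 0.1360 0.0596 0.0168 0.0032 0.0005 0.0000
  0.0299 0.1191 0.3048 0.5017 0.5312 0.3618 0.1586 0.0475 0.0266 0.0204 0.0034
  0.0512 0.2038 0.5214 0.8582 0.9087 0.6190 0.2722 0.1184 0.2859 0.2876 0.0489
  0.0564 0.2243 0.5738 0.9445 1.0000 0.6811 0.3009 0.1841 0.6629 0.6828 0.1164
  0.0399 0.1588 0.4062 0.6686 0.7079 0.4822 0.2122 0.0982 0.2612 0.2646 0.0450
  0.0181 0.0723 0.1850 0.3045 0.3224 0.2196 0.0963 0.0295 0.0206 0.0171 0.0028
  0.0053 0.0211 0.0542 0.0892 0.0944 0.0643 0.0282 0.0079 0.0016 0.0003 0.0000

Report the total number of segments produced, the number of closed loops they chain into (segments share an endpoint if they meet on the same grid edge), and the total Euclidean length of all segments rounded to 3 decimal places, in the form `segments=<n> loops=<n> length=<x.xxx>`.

segments=30 loops=2 length=23.362

cell (0,1): code 0100 → (0.764,2.000)–(1.000,1.759)
cell (0,2): code 1100 → (0.228,3.000)–(0.764,2.000)
cell (0,3): code 1100 → (0.182,4.000)–(0.228,3.000)
cell (0,4): code 1100 → (0.549,5.000)–(0.182,4.000)
cell (0,5): code 1000 → (1.000,5.501)–(0.549,5.000)
cell (1,1): code 0110 → (1.000,1.759)–(2.000,1.177)
cell (1,5): code 1101 → (1.893,6.000)–(1.000,5.501)
cell (1,6): code 1000 → (2.000,6.079)–(1.893,6.000)
cell (1,7): code 0100 → (1.900,8.000)–(2.000,7.845)
cell (1,8): code 1100 → (1.897,9.000)–(1.900,8.000)
cell (1,9): code 1000 → (2.000,9.116)–(1.897,9.000)
cell (2,1): code 0110 → (2.000,1.177)–(3.000,1.102)
cell (2,6): code 1001 → (3.000,6.350)–(2.000,6.079)
cell (2,7): code 0110 → (2.000,7.845)–(3.000,7.159)
cell (2,9): code 1001 → (3.000,9.746)–(2.000,9.116)
cell (3,1): code 0110 → (3.000,1.102)–(4.000,1.409)
cell (3,5): code 1011 → (4.000,5.823)–(3.461,6.000)
cell (3,6): code 0001 → (3.461,6.000)–(3.000,6.350)
cell (3,7): code 0110 → (3.000,7.159)–(4.000,7.993)
cell (3,9): code 1001 → (4.000,9.021)–(3.000,9.746)
cell (4,1): code 0010 → (4.000,1.409)–(4.661,2.000)
cell (4,2): code 0111 → (4.661,2.000)–(5.000,2.628)
cell (4,4): code 1011 → (5.000,4.607)–(4.846,5.000)
cell (4,5): code 0001 → (4.846,5.000)–(4.000,5.823)
cell (4,7): code 0010 → (4.000,7.993)–(4.005,8.000)
cell (4,8): code 0011 → (4.005,8.000)–(4.019,9.000)
cell (4,9): code 0001 → (4.019,9.000)–(4.000,9.021)
cell (5,2): code 0010 → (5.000,2.628)–(5.207,3.000)
cell (5,3): code 0011 → (5.207,3.000)–(5.274,4.000)
cell (5,4): code 0001 → (5.274,4.000)–(5.000,4.607)
total: 30 segments, chained into 2 closed loop(s), length Σ = 23.362212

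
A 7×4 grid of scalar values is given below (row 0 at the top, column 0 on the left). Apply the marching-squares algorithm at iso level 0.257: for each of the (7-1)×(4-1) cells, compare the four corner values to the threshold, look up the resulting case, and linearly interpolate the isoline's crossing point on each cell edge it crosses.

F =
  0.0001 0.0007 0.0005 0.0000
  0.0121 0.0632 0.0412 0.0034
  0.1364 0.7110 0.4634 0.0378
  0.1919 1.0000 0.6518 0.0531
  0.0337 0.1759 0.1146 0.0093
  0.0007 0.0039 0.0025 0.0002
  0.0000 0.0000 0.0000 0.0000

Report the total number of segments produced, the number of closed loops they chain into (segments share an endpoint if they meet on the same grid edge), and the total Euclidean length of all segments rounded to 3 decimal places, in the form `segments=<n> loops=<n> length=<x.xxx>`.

cell (1,0): code 0100 → (1.299,1.000)–(2.000,0.210)
cell (1,1): code 1100 → (1.511,2.000)–(1.299,1.000)
cell (1,2): code 1000 → (2.000,2.485)–(1.511,2.000)
cell (2,0): code 0110 → (2.000,0.210)–(3.000,0.081)
cell (2,2): code 1001 → (3.000,2.659)–(2.000,2.485)
cell (3,0): code 0010 → (3.000,0.081)–(3.902,1.000)
cell (3,1): code 0011 → (3.902,1.000)–(3.735,2.000)
cell (3,2): code 0001 → (3.735,2.000)–(3.000,2.659)
total: 8 segments, chained into 1 closed loop(s), length Σ = 8.079324

segments=8 loops=1 length=8.079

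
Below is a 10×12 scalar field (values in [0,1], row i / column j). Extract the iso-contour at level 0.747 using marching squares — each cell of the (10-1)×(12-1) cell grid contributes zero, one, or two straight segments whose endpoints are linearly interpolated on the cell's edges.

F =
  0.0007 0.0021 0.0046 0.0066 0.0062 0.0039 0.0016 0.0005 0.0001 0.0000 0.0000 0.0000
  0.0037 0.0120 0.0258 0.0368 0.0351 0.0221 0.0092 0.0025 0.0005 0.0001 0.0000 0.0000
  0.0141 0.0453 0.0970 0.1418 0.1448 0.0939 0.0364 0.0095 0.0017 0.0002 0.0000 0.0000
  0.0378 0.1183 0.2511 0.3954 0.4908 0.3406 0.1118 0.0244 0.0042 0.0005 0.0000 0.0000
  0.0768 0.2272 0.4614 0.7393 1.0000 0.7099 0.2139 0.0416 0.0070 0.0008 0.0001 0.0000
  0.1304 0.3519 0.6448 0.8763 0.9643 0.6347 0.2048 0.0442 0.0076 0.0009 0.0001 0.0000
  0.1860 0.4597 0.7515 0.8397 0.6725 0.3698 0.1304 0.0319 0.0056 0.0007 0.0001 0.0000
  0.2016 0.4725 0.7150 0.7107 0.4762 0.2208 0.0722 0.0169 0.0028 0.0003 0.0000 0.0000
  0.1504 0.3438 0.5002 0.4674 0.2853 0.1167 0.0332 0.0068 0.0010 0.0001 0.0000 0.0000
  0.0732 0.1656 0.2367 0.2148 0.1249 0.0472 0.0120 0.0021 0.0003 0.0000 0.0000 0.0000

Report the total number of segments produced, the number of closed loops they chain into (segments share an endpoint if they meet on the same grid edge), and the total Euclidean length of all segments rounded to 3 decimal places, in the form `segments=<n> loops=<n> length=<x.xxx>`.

cell (3,3): code 0100 → (3.503,4.000)–(4.000,3.030)
cell (3,4): code 1000 → (4.000,4.872)–(3.503,4.000)
cell (4,2): code 0100 → (4.056,3.000)–(5.000,2.441)
cell (4,3): code 1110 → (4.000,3.030)–(4.056,3.000)
cell (4,4): code 1001 → (5.000,4.659)–(4.000,4.872)
cell (5,1): code 0100 → (5.958,2.000)–(6.000,1.985)
cell (5,2): code 1110 → (5.000,2.441)–(5.958,2.000)
cell (5,3): code 1011 → (6.000,3.554)–(5.745,4.000)
cell (5,4): code 0001 → (5.745,4.000)–(5.000,4.659)
cell (6,1): code 0010 → (6.000,1.985)–(6.123,2.000)
cell (6,2): code 0011 → (6.123,2.000)–(6.719,3.000)
cell (6,3): code 0001 → (6.719,3.000)–(6.000,3.554)
total: 12 segments, chained into 1 closed loop(s), length Σ = 9.079912

segments=12 loops=1 length=9.080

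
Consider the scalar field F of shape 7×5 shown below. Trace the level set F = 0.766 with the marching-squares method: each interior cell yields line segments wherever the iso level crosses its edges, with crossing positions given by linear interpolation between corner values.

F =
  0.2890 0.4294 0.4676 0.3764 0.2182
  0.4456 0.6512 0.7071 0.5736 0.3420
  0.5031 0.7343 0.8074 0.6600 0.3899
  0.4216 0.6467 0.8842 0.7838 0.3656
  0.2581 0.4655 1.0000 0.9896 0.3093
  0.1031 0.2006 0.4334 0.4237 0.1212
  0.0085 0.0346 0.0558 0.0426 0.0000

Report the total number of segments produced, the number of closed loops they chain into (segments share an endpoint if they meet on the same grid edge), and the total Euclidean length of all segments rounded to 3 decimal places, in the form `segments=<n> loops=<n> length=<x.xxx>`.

cell (1,1): code 0100 → (1.587,2.000)–(2.000,1.434)
cell (1,2): code 1000 → (2.000,2.281)–(1.587,2.000)
cell (2,1): code 0110 → (2.000,1.434)–(3.000,1.502)
cell (2,2): code 1101 → (2.856,3.000)–(2.000,2.281)
cell (2,3): code 1000 → (3.000,3.043)–(2.856,3.000)
cell (3,1): code 0110 → (3.000,1.502)–(4.000,1.562)
cell (3,3): code 1001 → (4.000,3.329)–(3.000,3.043)
cell (4,1): code 0010 → (4.000,1.562)–(4.413,2.000)
cell (4,2): code 0011 → (4.413,2.000)–(4.395,3.000)
cell (4,3): code 0001 → (4.395,3.000)–(4.000,3.329)
total: 10 segments, chained into 1 closed loop(s), length Σ = 7.628397

segments=10 loops=1 length=7.628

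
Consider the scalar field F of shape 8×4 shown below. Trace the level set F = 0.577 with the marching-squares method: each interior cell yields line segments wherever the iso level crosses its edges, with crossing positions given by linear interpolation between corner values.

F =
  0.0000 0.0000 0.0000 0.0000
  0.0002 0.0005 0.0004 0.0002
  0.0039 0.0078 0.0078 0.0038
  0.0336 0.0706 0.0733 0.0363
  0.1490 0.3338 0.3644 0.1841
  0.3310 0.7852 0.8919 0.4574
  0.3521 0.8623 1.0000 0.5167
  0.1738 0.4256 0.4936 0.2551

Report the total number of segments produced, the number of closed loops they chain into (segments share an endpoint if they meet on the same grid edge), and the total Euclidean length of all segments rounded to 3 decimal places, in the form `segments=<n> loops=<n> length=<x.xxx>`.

segments=8 loops=1 length=7.701

cell (4,0): code 0100 → (4.539,1.000)–(5.000,0.542)
cell (4,1): code 1100 → (4.403,2.000)–(4.539,1.000)
cell (4,2): code 1000 → (5.000,2.725)–(4.403,2.000)
cell (5,0): code 0110 → (5.000,0.542)–(6.000,0.441)
cell (5,2): code 1001 → (6.000,2.875)–(5.000,2.725)
cell (6,0): code 0010 → (6.000,0.441)–(6.653,1.000)
cell (6,1): code 0011 → (6.653,1.000)–(6.835,2.000)
cell (6,2): code 0001 → (6.835,2.000)–(6.000,2.875)
total: 8 segments, chained into 1 closed loop(s), length Σ = 7.700955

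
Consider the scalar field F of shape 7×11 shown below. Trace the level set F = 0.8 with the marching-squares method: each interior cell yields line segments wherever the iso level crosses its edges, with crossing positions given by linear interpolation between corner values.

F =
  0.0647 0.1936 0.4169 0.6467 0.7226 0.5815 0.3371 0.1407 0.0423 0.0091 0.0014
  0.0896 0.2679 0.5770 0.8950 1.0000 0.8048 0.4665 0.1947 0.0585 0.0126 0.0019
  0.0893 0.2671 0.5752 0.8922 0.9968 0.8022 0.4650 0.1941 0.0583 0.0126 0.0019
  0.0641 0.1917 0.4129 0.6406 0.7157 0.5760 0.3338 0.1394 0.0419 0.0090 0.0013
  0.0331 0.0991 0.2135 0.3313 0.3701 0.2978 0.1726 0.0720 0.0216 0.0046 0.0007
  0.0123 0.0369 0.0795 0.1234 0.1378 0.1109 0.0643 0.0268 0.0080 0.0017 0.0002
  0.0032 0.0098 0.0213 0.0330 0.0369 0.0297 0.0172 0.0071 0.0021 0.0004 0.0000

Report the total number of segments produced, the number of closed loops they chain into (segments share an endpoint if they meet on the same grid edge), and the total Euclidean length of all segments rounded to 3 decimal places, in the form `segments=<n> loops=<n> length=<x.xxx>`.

cell (0,2): code 0100 → (0.617,3.000)–(1.000,2.701)
cell (0,3): code 1100 → (0.279,4.000)–(0.617,3.000)
cell (0,4): code 1100 → (0.979,5.000)–(0.279,4.000)
cell (0,5): code 1000 → (1.000,5.014)–(0.979,5.000)
cell (1,2): code 0110 → (1.000,2.701)–(2.000,2.709)
cell (1,5): code 1001 → (2.000,5.007)–(1.000,5.014)
cell (2,2): code 0010 → (2.000,2.709)–(2.366,3.000)
cell (2,3): code 0011 → (2.366,3.000)–(2.700,4.000)
cell (2,4): code 0011 → (2.700,4.000)–(2.010,5.000)
cell (2,5): code 0001 → (2.010,5.000)–(2.000,5.007)
total: 10 segments, chained into 1 closed loop(s), length Σ = 7.536214

segments=10 loops=1 length=7.536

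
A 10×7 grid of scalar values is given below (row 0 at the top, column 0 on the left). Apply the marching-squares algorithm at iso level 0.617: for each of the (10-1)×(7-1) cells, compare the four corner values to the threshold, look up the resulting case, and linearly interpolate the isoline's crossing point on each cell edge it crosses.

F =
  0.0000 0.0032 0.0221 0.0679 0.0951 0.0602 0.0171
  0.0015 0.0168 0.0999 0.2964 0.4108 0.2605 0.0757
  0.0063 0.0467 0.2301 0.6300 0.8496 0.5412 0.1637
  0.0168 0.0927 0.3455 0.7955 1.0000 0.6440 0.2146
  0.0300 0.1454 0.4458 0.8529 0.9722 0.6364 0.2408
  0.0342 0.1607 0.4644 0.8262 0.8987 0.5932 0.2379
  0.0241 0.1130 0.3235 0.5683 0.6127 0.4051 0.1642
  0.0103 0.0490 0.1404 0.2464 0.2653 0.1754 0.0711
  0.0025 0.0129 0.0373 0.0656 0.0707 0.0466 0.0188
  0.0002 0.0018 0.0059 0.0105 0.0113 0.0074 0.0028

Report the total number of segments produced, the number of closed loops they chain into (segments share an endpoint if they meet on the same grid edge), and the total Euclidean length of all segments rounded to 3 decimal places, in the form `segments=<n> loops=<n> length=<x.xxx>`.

cell (1,2): code 0100 → (1.961,3.000)–(2.000,2.967)
cell (1,3): code 1100 → (1.470,4.000)–(1.961,3.000)
cell (1,4): code 1000 → (2.000,4.754)–(1.470,4.000)
cell (2,2): code 0110 → (2.000,2.967)–(3.000,2.603)
cell (2,4): code 1101 → (2.737,5.000)–(2.000,4.754)
cell (2,5): code 1000 → (3.000,5.063)–(2.737,5.000)
cell (3,2): code 0110 → (3.000,2.603)–(4.000,2.421)
cell (3,5): code 1001 → (4.000,5.049)–(3.000,5.063)
cell (4,2): code 0110 → (4.000,2.421)–(5.000,2.422)
cell (4,4): code 1011 → (5.000,4.922)–(4.449,5.000)
cell (4,5): code 0001 → (4.449,5.000)–(4.000,5.049)
cell (5,2): code 0010 → (5.000,2.422)–(5.811,3.000)
cell (5,3): code 0011 → (5.811,3.000)–(5.985,4.000)
cell (5,4): code 0001 → (5.985,4.000)–(5.000,4.922)
total: 14 segments, chained into 1 closed loop(s), length Σ = 11.583440

segments=14 loops=1 length=11.583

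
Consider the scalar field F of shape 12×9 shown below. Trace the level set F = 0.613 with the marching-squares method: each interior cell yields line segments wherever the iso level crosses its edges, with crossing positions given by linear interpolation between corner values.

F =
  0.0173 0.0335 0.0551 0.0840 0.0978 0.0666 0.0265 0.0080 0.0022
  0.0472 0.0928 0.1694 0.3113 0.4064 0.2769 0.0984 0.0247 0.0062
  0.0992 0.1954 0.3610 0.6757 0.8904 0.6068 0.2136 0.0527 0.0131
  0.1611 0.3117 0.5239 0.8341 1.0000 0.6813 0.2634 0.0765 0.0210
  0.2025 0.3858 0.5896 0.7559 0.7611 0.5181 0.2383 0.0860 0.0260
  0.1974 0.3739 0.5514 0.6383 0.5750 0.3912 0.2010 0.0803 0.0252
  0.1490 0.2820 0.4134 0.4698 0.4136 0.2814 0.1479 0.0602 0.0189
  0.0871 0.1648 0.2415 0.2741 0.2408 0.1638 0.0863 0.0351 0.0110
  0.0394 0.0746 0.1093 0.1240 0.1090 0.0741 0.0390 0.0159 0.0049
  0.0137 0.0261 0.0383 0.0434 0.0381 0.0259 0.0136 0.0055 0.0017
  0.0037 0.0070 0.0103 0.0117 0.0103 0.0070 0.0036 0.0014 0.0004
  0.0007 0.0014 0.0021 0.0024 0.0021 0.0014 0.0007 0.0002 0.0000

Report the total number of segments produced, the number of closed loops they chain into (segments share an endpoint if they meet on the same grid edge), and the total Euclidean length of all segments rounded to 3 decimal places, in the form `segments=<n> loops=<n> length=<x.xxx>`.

cell (1,2): code 0100 → (1.828,3.000)–(2.000,2.801)
cell (1,3): code 1100 → (1.427,4.000)–(1.828,3.000)
cell (1,4): code 1000 → (2.000,4.978)–(1.427,4.000)
cell (2,2): code 0110 → (2.000,2.801)–(3.000,2.287)
cell (2,4): code 1101 → (2.083,5.000)–(2.000,4.978)
cell (2,5): code 1000 → (3.000,5.163)–(2.083,5.000)
cell (3,2): code 0110 → (3.000,2.287)–(4.000,2.141)
cell (3,4): code 1011 → (4.000,4.609)–(3.419,5.000)
cell (3,5): code 0001 → (3.419,5.000)–(3.000,5.163)
cell (4,2): code 0110 → (4.000,2.141)–(5.000,2.709)
cell (4,3): code 1011 → (5.000,3.400)–(4.796,4.000)
cell (4,4): code 0001 → (4.796,4.000)–(4.000,4.609)
cell (5,2): code 0010 → (5.000,2.709)–(5.150,3.000)
cell (5,3): code 0001 → (5.150,3.000)–(5.000,3.400)
total: 14 segments, chained into 1 closed loop(s), length Σ = 10.317360

segments=14 loops=1 length=10.317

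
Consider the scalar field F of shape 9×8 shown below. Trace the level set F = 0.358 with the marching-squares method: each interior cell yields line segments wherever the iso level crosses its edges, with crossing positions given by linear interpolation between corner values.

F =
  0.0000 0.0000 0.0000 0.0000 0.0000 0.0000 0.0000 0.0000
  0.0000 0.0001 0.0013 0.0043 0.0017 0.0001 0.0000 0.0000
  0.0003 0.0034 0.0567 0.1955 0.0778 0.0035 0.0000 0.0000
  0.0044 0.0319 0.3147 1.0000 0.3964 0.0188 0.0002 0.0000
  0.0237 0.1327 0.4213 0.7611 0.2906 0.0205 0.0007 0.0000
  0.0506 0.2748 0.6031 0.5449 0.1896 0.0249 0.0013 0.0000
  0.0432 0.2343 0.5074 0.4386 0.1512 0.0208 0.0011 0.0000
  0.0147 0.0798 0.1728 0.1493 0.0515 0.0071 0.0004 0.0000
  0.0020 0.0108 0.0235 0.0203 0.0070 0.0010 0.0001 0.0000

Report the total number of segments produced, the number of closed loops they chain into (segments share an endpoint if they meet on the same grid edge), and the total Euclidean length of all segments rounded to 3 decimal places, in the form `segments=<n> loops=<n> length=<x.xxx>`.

segments=14 loops=1 length=11.019

cell (2,2): code 0100 → (2.202,3.000)–(3.000,2.063)
cell (2,3): code 1100 → (2.879,4.000)–(2.202,3.000)
cell (2,4): code 1000 → (3.000,4.102)–(2.879,4.000)
cell (3,1): code 0100 → (3.406,2.000)–(4.000,1.781)
cell (3,2): code 1110 → (3.000,2.063)–(3.406,2.000)
cell (3,3): code 1011 → (4.000,3.857)–(3.363,4.000)
cell (3,4): code 0001 → (3.363,4.000)–(3.000,4.102)
cell (4,1): code 0110 → (4.000,1.781)–(5.000,1.253)
cell (4,3): code 1001 → (5.000,3.526)–(4.000,3.857)
cell (5,1): code 0110 → (5.000,1.253)–(6.000,1.453)
cell (5,3): code 1001 → (6.000,3.280)–(5.000,3.526)
cell (6,1): code 0010 → (6.000,1.453)–(6.447,2.000)
cell (6,2): code 0011 → (6.447,2.000)–(6.279,3.000)
cell (6,3): code 0001 → (6.279,3.000)–(6.000,3.280)
total: 14 segments, chained into 1 closed loop(s), length Σ = 11.018810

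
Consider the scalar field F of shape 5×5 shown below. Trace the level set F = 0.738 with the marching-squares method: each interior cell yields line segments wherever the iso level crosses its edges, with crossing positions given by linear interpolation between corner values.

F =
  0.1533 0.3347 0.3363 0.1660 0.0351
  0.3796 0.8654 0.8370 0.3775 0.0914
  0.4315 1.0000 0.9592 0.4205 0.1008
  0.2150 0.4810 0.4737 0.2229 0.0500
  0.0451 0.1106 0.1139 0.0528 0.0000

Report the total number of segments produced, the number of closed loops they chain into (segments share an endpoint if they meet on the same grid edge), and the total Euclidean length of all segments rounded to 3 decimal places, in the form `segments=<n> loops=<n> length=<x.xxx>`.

cell (0,0): code 0100 → (0.760,1.000)–(1.000,0.738)
cell (0,1): code 1100 → (0.802,2.000)–(0.760,1.000)
cell (0,2): code 1000 → (1.000,2.215)–(0.802,2.000)
cell (1,0): code 0110 → (1.000,0.738)–(2.000,0.539)
cell (1,2): code 1001 → (2.000,2.411)–(1.000,2.215)
cell (2,0): code 0010 → (2.000,0.539)–(2.505,1.000)
cell (2,1): code 0011 → (2.505,1.000)–(2.456,2.000)
cell (2,2): code 0001 → (2.456,2.000)–(2.000,2.411)
total: 8 segments, chained into 1 closed loop(s), length Σ = 5.985354

segments=8 loops=1 length=5.985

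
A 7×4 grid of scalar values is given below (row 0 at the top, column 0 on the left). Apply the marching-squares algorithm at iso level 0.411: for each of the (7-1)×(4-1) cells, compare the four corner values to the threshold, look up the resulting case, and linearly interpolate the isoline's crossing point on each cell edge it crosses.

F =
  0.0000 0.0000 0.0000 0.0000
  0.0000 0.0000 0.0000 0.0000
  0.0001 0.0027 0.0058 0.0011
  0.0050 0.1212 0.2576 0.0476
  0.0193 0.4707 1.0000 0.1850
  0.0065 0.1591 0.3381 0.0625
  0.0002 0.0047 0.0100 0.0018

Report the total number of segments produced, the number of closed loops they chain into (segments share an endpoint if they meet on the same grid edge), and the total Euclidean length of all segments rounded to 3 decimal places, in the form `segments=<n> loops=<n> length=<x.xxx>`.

segments=6 loops=1 length=5.066

cell (3,0): code 0100 → (3.829,1.000)–(4.000,0.868)
cell (3,1): code 1100 → (3.207,2.000)–(3.829,1.000)
cell (3,2): code 1000 → (4.000,2.723)–(3.207,2.000)
cell (4,0): code 0010 → (4.000,0.868)–(4.192,1.000)
cell (4,1): code 0011 → (4.192,1.000)–(4.890,2.000)
cell (4,2): code 0001 → (4.890,2.000)–(4.000,2.723)
total: 6 segments, chained into 1 closed loop(s), length Σ = 5.066010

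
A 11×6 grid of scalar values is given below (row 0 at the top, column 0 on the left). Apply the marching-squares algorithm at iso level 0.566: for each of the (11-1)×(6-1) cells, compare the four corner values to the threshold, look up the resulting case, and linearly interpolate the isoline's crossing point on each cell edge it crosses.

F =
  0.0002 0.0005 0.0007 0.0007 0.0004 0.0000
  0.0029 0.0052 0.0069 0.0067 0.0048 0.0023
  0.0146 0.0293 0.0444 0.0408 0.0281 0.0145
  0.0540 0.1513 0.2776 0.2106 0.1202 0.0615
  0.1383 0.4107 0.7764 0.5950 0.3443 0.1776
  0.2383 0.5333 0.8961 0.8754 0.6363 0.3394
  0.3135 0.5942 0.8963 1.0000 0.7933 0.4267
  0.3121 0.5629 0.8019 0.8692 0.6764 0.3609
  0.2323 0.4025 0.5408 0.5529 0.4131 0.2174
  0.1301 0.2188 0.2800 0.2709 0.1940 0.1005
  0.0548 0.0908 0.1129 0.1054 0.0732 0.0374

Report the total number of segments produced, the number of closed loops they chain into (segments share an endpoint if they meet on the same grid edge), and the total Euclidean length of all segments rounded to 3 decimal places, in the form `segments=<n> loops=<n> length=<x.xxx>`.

segments=16 loops=1 length=12.621

cell (3,1): code 0100 → (3.578,2.000)–(4.000,1.425)
cell (3,2): code 1100 → (3.925,3.000)–(3.578,2.000)
cell (3,3): code 1000 → (4.000,3.116)–(3.925,3.000)
cell (4,1): code 0110 → (4.000,1.425)–(5.000,1.090)
cell (4,3): code 1101 → (4.759,4.000)–(4.000,3.116)
cell (4,4): code 1000 → (5.000,4.237)–(4.759,4.000)
cell (5,0): code 0100 → (5.537,1.000)–(6.000,0.900)
cell (5,1): code 1110 → (5.000,1.090)–(5.537,1.000)
cell (5,4): code 1001 → (6.000,4.620)–(5.000,4.237)
cell (6,0): code 0010 → (6.000,0.900)–(6.901,1.000)
cell (6,1): code 0111 → (6.901,1.000)–(7.000,1.013)
cell (6,4): code 1001 → (7.000,4.350)–(6.000,4.620)
cell (7,1): code 0010 → (7.000,1.013)–(7.903,2.000)
cell (7,2): code 0011 → (7.903,2.000)–(7.959,3.000)
cell (7,3): code 0011 → (7.959,3.000)–(7.419,4.000)
cell (7,4): code 0001 → (7.419,4.000)–(7.000,4.350)
total: 16 segments, chained into 1 closed loop(s), length Σ = 12.620842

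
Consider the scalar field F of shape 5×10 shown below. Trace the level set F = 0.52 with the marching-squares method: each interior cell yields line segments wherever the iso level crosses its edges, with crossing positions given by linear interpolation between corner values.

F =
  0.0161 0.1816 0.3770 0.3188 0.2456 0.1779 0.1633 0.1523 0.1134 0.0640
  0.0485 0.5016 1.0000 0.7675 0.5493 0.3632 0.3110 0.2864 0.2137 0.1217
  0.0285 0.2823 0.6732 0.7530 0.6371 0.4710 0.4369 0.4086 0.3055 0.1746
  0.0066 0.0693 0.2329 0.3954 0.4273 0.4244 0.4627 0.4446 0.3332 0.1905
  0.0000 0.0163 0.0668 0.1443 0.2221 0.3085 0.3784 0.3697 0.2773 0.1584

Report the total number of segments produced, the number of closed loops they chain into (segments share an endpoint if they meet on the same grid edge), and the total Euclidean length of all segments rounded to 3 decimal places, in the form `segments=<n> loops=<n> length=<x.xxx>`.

cell (0,1): code 0100 → (0.230,2.000)–(1.000,1.037)
cell (0,2): code 1100 → (0.448,3.000)–(0.230,2.000)
cell (0,3): code 1100 → (0.904,4.000)–(0.448,3.000)
cell (0,4): code 1000 → (1.000,4.157)–(0.904,4.000)
cell (1,1): code 0110 → (1.000,1.037)–(2.000,1.608)
cell (1,4): code 1001 → (2.000,4.705)–(1.000,4.157)
cell (2,1): code 0010 → (2.000,1.608)–(2.348,2.000)
cell (2,2): code 0011 → (2.348,2.000)–(2.652,3.000)
cell (2,3): code 0011 → (2.652,3.000)–(2.558,4.000)
cell (2,4): code 0001 → (2.558,4.000)–(2.000,4.705)
total: 10 segments, chained into 1 closed loop(s), length Σ = 9.304790

segments=10 loops=1 length=9.305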